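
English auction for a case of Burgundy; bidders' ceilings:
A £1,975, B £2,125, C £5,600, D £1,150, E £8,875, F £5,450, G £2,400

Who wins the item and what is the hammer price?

E wins at £5,600

Limits in order: 8,875 (E) > 5,600 (C) > 5,450 (F) > 2,400 (G) > 2,125 (B) > 1,975 (A) > …
Once the price passes £5,600, only E is left; the hammer falls at C's limit of £5,600.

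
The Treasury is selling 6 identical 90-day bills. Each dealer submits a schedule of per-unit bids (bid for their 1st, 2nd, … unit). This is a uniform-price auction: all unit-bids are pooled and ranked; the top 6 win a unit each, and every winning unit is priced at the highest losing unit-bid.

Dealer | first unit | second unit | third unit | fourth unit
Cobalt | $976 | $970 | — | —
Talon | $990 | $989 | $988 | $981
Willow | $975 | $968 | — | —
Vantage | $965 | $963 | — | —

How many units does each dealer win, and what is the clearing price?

Cobalt 1, Talon 4, Willow 1; clearing price $970

Merging the schedules and taking the best 6: 990 (Talon-1), 989 (Talon-2), 988 (Talon-3), 981 (Talon-4), 976 (Cobalt-1), 975 (Willow-1)
First bid not allocated: $970.
Allocation: Cobalt 1, Talon 4, Willow 1.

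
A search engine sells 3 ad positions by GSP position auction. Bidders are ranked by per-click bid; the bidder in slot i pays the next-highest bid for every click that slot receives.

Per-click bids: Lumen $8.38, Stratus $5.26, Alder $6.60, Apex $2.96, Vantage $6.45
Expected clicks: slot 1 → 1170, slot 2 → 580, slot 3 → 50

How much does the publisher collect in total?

Total revenue: $11726.00

Ranked by bid: $8.38 (Lumen) > $6.60 (Alder) > $6.45 (Vantage) > $5.26 (Stratus) > …
Slot 1: Lumen pays $6.60 × 1170 = $7722.00
Slot 2: Alder pays $6.45 × 580 = $3741.00
Slot 3: Vantage pays $5.26 × 50 = $263.00
Total = $11726.00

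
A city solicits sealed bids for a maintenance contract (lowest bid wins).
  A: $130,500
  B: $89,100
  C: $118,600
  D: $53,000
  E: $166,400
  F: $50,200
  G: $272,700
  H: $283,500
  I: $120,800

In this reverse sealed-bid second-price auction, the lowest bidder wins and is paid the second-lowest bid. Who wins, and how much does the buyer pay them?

Reverse sealed-bid second-price auction: the lowest bidder wins and is paid the second-lowest bid.
Sorting bids: 50,200 (F) < 53,000 (D) < 89,100 (B) < 118,600 (C) < 120,800 (I) < 130,500 (A) < …
Second-price: F is paid D's bid of $53,000.

F is paid $53,000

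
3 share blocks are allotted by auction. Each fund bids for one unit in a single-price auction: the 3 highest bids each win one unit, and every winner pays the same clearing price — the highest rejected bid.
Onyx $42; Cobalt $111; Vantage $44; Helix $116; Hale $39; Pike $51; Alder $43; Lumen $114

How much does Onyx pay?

Onyx pays $0

Sorting: 116 (Helix), 114 (Lumen), 111 (Cobalt), 51 (Pike), 44 (Vantage), …
The 3 highest are Helix, Lumen, Cobalt.
Highest unsuccessful bid: $51 → clearing price.
Onyx does not win → pays $0.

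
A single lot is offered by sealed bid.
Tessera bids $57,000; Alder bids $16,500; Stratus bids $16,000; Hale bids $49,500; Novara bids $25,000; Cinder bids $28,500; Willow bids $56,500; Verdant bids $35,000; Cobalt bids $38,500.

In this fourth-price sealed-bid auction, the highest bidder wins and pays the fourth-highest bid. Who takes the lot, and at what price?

Tessera pays $38,500

Rule: the highest bidder wins and pays the fourth-highest bid.
Bids ranked: 57,000 (Tessera) > 56,500 (Willow) > 49,500 (Hale) > 38,500 (Cobalt) > 35,000 (Verdant) > 28,500 (Cinder) > …
Tessera wins; payment is bid #4 in the ranking = $38,500.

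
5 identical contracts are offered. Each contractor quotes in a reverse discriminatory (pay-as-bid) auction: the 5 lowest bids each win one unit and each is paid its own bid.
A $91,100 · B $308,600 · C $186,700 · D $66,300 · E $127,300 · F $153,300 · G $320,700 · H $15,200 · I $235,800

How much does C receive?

Ordering the bids: 15,200 (H), 66,300 (D), 91,100 (A), 127,300 (E), 153,300 (F), 186,700 (C), 235,800 (I), …
Winners (5 units): H, D, A, E, F.
C does not win → $0.

C is paid $0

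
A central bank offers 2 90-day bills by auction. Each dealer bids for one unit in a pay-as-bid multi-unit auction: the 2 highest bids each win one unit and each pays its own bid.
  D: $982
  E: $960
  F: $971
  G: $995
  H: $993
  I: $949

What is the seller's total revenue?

Total revenue: $1,988

Sorting: 995 (G), 993 (H), 982 (D), 971 (F), …
Top 2: G, H.
Total revenue = 995 + 993 = $1,988.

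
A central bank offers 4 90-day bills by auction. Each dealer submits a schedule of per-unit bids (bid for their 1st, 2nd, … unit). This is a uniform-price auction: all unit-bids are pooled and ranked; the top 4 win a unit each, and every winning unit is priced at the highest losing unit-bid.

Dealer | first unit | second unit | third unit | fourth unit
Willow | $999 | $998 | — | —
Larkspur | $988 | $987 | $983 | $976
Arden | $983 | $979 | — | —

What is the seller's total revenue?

Merging the schedules and taking the best 4: 999 (Willow-1), 998 (Willow-2), 988 (Larkspur-1), 987 (Larkspur-2)
First bid not allocated: $983.
Allocation: Larkspur 2, Willow 2. Every unit priced at $983.
Revenue = 4 × 983 = $3,932.

Total revenue: $3,932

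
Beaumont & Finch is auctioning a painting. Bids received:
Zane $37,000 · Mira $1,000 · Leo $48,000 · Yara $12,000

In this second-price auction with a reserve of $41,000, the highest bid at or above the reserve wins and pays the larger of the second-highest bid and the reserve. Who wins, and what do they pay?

Leo pays $41,000

Rule: the highest bid at or above the reserve wins and pays the larger of the second-highest bid and the reserve.
Bids ranked: 48,000 (Leo) > 37,000 (Zane) > 12,000 (Yara) > 1,000 (Mira)
Leo has the top bid at or above the reserve ($48,000).
Second-highest bid $37,000 is below the reserve $41,000, so the reserve binds → payment $41,000.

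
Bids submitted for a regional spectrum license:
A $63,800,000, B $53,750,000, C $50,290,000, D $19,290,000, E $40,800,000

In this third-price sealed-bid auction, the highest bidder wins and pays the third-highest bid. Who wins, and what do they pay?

A pays $50,290,000

Sorting bids: 63,800,000 (A) > 53,750,000 (B) > 50,290,000 (C) > 40,800,000 (E) > 19,290,000 (D)
A is highest; pays the third-highest bid, $50,290,000.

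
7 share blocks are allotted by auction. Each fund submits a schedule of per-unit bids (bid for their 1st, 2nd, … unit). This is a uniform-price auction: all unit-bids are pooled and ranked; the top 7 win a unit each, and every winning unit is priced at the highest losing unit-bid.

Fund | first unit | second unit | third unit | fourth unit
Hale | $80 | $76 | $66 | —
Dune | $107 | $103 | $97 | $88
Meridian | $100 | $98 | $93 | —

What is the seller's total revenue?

Total revenue: $560

All unit-bids, highest first — top 7: 107 (Dune-1), 103 (Dune-2), 100 (Meridian-1), 98 (Meridian-2), 97 (Dune-3), 93 (Meridian-3), 88 (Dune-4)
First bid not allocated: $80.
Allocation: Dune 4, Meridian 3. Every unit priced at $80.
Revenue = 7 × 80 = $560.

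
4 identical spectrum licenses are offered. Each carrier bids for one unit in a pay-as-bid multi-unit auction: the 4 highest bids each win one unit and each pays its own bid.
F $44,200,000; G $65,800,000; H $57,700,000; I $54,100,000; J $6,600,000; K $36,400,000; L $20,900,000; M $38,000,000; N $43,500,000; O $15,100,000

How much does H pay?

H pays $57,700,000

Ordering the bids: 65,800,000 (G), 57,700,000 (H), 54,100,000 (I), 44,200,000 (F), 43,500,000 (N), 38,000,000 (M), …
Winners (4 units): G, H, I, F.
H wins → own bid $57,700,000.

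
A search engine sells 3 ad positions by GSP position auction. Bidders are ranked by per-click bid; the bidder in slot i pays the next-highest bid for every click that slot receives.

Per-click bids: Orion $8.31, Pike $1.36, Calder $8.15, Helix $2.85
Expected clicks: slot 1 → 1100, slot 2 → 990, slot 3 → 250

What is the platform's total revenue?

Total revenue: $12126.50

Ranked by bid: $8.31 (Orion) > $8.15 (Calder) > $2.85 (Helix) > $1.36 (Pike)
Slot 1: Orion pays $8.15 × 1100 = $8965.00
Slot 2: Calder pays $2.85 × 990 = $2821.50
Slot 3: Helix pays $1.36 × 250 = $340.00
Total = $12126.50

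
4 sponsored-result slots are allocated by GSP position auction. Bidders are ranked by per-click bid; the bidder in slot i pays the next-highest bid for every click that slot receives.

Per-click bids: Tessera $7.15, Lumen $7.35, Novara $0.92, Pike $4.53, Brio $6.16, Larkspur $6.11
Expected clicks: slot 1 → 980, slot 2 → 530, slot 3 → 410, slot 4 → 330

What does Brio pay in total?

Brio pays $2505.10

Sorting advertisers: $7.35 (Lumen) > $7.15 (Tessera) > $6.16 (Brio) > $6.11 (Larkspur) > $4.53 (Pike) > …
Brio holds slot 3 → pays next bid $6.11 × 410 clicks = $2505.10.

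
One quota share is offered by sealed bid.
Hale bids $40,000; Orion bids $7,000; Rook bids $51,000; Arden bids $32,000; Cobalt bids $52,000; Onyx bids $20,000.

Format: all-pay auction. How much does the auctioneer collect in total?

Sorting bids: 52,000 (Cobalt) > 51,000 (Rook) > 40,000 (Hale) > 32,000 (Arden) > 20,000 (Onyx) > 7,000 (Orion)
Cobalt wins with the top bid; all bids are sunk regardless.
Every bidder forfeits their bid regardless of winning.
Revenue = 40,000 + 7,000 + 51,000 + 32,000 + 52,000 + 20,000 = $202,000.

Total revenue: $202,000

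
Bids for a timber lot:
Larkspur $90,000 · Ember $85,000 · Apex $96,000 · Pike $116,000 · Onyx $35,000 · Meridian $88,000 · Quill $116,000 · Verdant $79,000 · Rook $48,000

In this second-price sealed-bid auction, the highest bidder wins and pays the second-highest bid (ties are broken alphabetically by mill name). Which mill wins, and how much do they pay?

Sorting bids: 116,000 (Pike) > 116,000 (Quill) > 96,000 (Apex) > 90,000 (Larkspur) > 88,000 (Meridian) > 85,000 (Ember) > …
Tie at $116,000 → Pike wins by tie-break.
Second-price: Pike pays Quill's bid of $116,000.

Pike pays $116,000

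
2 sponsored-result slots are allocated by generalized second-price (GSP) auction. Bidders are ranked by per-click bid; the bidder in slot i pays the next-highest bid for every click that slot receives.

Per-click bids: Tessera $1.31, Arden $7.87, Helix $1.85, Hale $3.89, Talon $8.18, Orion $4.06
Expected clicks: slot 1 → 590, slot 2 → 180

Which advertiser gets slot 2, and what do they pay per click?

Sorting advertisers: $8.18 (Talon) > $7.87 (Arden) > $4.06 (Orion) > …
Slot 2 goes to the second-ranked bidder, Arden, who pays the next bid down: $4.06/click.

Arden; $4.06 per click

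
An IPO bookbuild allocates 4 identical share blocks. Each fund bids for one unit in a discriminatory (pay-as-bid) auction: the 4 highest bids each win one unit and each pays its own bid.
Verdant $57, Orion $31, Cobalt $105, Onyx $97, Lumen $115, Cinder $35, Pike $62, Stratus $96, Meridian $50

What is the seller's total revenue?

Total revenue: $413

Sorting: 115 (Lumen), 105 (Cobalt), 97 (Onyx), 96 (Stratus), 62 (Pike), 57 (Verdant), …
The 4 highest are Lumen, Cobalt, Onyx, Stratus.
Total revenue = 115 + 105 + 97 + 96 = $413.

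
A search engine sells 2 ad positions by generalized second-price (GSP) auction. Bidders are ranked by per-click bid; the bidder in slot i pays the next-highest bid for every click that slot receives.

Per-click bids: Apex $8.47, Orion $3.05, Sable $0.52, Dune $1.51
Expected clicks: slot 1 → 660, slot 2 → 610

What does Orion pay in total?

Ranked by bid: $8.47 (Apex) > $3.05 (Orion) > $1.51 (Dune) > …
Orion holds slot 2 → pays next bid $1.51 × 610 clicks = $921.10.

Orion pays $921.10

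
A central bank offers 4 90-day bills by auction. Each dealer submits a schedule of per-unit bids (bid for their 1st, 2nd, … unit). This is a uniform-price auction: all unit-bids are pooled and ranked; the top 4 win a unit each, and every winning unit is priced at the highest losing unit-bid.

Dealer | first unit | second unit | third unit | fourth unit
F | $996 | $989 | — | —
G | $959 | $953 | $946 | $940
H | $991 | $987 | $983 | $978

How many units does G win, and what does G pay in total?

All unit-bids, highest first — top 4: 996 (F-1), 991 (H-1), 989 (F-2), 987 (H-2)
First bid not allocated: $983.
G wins 0 unit(s) at $983 each.

G: 0 units, pays $0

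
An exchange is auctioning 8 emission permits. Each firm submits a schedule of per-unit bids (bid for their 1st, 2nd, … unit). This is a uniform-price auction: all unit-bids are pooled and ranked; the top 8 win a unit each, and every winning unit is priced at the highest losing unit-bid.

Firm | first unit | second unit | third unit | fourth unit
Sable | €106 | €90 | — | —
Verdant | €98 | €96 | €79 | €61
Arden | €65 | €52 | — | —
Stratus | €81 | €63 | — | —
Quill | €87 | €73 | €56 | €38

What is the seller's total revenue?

Pooled unit-bids ranked (top 8): 106 (Sable-1), 98 (Verdant-1), 96 (Verdant-2), 90 (Sable-2), 87 (Quill-1), 81 (Stratus-1), 79 (Verdant-3), 73 (Quill-2)
Highest rejected unit-bid = €65.
Allocation: Quill 2, Sable 2, Stratus 1, Verdant 3. Every unit priced at €65.
Revenue = 8 × 65 = €520.

Total revenue: €520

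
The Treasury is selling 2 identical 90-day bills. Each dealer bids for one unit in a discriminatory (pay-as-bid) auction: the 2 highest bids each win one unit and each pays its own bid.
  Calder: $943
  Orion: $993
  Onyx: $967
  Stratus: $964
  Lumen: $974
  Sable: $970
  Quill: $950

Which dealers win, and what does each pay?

Orion $993, Lumen $974

Bids ranked high→low: 993 (Orion), 974 (Lumen), 970 (Sable), 967 (Onyx), …
The 2 highest are Orion, Lumen.
Each winner pays its own bid: Orion $993, Lumen $974.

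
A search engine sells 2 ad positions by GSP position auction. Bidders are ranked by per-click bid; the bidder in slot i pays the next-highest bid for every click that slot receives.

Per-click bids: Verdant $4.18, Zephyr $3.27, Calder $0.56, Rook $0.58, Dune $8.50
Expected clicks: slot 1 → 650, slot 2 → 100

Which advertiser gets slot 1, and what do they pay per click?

Dune; $4.18 per click

Ranked by bid: $8.50 (Dune) > $4.18 (Verdant) > $3.27 (Zephyr) > …
Slot 1 goes to the first-ranked bidder, Dune, who pays the next bid down: $4.18/click.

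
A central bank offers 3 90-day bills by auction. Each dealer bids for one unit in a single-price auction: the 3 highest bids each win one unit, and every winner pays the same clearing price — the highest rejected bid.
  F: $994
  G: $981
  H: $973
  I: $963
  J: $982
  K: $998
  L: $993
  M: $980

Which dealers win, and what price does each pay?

K, F, L; each pays $982

Ordering the bids: 998 (K), 994 (F), 993 (L), 982 (J), 981 (G), …
The 3 highest are K, F, L.
First losing bid is J's $982, which sets the uniform price.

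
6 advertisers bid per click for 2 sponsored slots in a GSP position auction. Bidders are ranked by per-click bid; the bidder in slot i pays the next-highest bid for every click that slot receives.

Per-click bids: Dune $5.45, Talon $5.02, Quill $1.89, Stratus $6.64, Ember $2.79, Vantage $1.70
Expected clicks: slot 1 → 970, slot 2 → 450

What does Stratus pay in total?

Stratus pays $5286.50

Ranked by bid: $6.64 (Stratus) > $5.45 (Dune) > $5.02 (Talon) > …
Stratus holds slot 1 → pays next bid $5.45 × 970 clicks = $5286.50.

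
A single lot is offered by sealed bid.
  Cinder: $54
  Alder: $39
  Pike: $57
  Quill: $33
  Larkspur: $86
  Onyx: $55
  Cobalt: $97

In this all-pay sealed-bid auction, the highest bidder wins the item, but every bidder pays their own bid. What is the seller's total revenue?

Total revenue: $421

Sorting bids: 97 (Cobalt) > 86 (Larkspur) > 57 (Pike) > 55 (Onyx) > 54 (Cinder) > 39 (Alder) > …
Every bidder forfeits their bid regardless of winning.
Revenue = 54 + 39 + 57 + 33 + 86 + 55 + 97 = $421.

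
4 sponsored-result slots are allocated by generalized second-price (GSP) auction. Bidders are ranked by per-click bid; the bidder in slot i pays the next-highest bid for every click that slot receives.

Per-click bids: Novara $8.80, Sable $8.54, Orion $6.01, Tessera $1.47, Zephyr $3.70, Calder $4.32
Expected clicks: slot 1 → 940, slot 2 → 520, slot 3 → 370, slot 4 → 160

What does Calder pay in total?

Calder pays $592.00

Sorting advertisers: $8.80 (Novara) > $8.54 (Sable) > $6.01 (Orion) > $4.32 (Calder) > $3.70 (Zephyr) > …
Calder holds slot 4 → pays next bid $3.70 × 160 clicks = $592.00.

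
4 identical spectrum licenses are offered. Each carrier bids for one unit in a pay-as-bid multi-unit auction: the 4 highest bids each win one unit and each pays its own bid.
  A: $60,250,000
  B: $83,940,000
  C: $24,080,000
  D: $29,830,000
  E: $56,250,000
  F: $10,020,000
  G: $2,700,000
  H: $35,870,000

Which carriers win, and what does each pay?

Sorting: 83,940,000 (B), 60,250,000 (A), 56,250,000 (E), 35,870,000 (H), 29,830,000 (D), 24,080,000 (C), …
Winners (4 units): B, A, E, H.
Each winner pays its own bid: B $83,940,000, A $60,250,000, E $56,250,000, H $35,870,000.

B $83,940,000, A $60,250,000, E $56,250,000, H $35,870,000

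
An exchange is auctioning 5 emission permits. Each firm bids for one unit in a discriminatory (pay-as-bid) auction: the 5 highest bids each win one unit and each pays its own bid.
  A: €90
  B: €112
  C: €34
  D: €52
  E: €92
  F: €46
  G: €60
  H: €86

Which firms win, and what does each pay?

Bids ranked high→low: 112 (B), 92 (E), 90 (A), 86 (H), 60 (G), 52 (D), 46 (F), …
Winners (5 units): B, E, A, H, G.
Each winner pays its own bid: B €112, E €92, A €90, H €86, G €60.

B €112, E €92, A €90, H €86, G €60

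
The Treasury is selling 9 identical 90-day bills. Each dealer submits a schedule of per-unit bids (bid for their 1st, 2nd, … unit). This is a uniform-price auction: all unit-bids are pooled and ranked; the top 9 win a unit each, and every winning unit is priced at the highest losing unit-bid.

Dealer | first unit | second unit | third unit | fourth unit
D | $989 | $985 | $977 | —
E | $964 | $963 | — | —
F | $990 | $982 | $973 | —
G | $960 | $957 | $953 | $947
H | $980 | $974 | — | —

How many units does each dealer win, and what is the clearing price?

D 3, E 1, F 3, H 2; clearing price $963

Merging the schedules and taking the best 9: 990 (F-1), 989 (D-1), 985 (D-2), 982 (F-2), 980 (H-1), 977 (D-3), 974 (H-2), 973 (F-3), 964 (E-1)
The (k+1)-th unit-bid is $963.
Allocation: D 3, E 1, F 3, H 2.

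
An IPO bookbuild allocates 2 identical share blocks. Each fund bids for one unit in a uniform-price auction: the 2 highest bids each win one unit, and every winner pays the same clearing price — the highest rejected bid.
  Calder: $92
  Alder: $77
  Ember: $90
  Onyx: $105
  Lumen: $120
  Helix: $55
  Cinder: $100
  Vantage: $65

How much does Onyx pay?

Sorting: 120 (Lumen), 105 (Onyx), 100 (Cinder), 92 (Calder), …
Winners (2 units): Lumen, Onyx.
Clearing price = highest rejected bid = $100.
Onyx wins → pays $100.

Onyx pays $100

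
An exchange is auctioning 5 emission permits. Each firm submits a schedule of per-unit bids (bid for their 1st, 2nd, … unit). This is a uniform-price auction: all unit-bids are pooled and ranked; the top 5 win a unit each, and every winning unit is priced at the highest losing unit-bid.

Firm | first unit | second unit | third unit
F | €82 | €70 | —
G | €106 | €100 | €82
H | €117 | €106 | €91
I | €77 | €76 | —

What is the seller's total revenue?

Merging the schedules and taking the best 5: 117 (H-1), 106 (G-1), 106 (H-2), 100 (G-2), 91 (H-3)
First bid not allocated: €82.
Allocation: G 2, H 3. Every unit priced at €82.
Revenue = 5 × 82 = €410.

Total revenue: €410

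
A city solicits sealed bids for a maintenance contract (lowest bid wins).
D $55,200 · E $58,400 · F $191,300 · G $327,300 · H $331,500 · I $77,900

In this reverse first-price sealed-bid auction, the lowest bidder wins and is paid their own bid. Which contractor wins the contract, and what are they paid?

D is paid $55,200

Bids ranked: 55,200 (D) < 58,400 (E) < 77,900 (I) < 191,300 (F) < 327,300 (G) < 331,500 (H)
D is lowest → is paid own bid, $55,200.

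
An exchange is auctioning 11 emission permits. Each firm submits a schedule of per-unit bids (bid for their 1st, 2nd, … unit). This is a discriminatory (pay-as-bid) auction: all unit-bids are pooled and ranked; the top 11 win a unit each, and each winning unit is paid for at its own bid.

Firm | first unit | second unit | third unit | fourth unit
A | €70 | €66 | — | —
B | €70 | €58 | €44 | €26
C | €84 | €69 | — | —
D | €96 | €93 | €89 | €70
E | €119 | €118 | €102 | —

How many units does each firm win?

A 1, B 1, C 2, D 4, E 3

Pooled unit-bids ranked (top 11): 119 (E-1), 118 (E-2), 102 (E-3), 96 (D-1), 93 (D-2), 89 (D-3), 84 (C-1), 70 (A-1), 70 (B-1), 70 (D-4), 69 (C-2)
Next rejected bid: €66 (not a price — pay-as-bid).
Allocation: A 1, B 1, C 2, D 4, E 3.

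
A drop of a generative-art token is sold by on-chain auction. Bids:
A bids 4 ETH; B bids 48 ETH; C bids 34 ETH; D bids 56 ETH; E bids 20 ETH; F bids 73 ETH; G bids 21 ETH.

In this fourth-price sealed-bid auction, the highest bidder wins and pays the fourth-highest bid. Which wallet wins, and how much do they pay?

F pays 34 ETH

Bids in order: 73 (F) > 56 (D) > 48 (B) > 34 (C) > 21 (G) > 20 (E) > …
F is highest; pays the fourth-highest bid, 34 ETH.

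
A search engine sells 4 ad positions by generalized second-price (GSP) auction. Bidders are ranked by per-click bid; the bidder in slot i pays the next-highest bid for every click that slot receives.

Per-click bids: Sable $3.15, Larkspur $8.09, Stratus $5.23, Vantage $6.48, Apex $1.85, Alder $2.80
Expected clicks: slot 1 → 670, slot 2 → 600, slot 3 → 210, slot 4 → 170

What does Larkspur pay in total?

Per-click bids in order: $8.09 (Larkspur) > $6.48 (Vantage) > $5.23 (Stratus) > $3.15 (Sable) > $2.80 (Alder) > …
Larkspur holds slot 1 → pays next bid $6.48 × 670 clicks = $4341.60.

Larkspur pays $4341.60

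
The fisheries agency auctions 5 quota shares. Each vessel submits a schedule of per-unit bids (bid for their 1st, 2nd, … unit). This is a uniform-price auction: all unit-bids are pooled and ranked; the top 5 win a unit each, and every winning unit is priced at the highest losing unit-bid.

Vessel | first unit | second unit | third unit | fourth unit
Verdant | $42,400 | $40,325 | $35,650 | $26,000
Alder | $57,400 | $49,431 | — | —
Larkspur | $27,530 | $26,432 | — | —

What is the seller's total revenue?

Pooled unit-bids ranked (top 5): 57,400 (Alder-1), 49,431 (Alder-2), 42,400 (Verdant-1), 40,325 (Verdant-2), 35,650 (Verdant-3)
First bid not allocated: $27,530.
Allocation: Alder 2, Verdant 3. Every unit priced at $27,530.
Revenue = 5 × 27,530 = $137,650.

Total revenue: $137,650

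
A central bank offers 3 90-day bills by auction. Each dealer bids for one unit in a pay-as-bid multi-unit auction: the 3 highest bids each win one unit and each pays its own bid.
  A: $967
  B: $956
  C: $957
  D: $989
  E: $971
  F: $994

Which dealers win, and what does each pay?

F $994, D $989, E $971

Bids ranked high→low: 994 (F), 989 (D), 971 (E), 967 (A), 957 (C), …
Winners (3 units): F, D, E.
Each winner pays its own bid: F $994, D $989, E $971.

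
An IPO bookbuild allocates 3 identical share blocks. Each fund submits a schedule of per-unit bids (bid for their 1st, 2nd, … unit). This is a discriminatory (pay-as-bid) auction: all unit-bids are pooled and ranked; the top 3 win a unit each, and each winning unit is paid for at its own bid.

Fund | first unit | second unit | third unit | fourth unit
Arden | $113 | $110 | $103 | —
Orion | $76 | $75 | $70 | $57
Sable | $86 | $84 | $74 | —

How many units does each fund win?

Merging the schedules and taking the best 3: 113 (Arden-1), 110 (Arden-2), 103 (Arden-3)
Next rejected bid: $86 (not a price — pay-as-bid).
Allocation: Arden 3.

Arden 3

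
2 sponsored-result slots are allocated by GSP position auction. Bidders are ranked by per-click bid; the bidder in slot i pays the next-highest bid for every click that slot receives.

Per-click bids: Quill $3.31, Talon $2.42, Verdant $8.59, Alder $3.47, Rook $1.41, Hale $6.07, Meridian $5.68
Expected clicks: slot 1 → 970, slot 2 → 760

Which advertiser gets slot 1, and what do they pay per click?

Ranked by bid: $8.59 (Verdant) > $6.07 (Hale) > $5.68 (Meridian) > …
Slot 1 goes to the first-ranked bidder, Verdant, who pays the next bid down: $6.07/click.

Verdant; $6.07 per click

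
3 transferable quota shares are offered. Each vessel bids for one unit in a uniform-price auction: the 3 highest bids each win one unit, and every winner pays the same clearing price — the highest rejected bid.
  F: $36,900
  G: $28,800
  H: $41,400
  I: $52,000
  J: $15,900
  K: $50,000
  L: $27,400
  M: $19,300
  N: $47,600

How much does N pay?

N pays $41,400

Bids ranked high→low: 52,000 (I), 50,000 (K), 47,600 (N), 41,400 (H), 36,900 (F), …
Top 3: I, K, N.
First losing bid is H's $41,400, which sets the uniform price.
N wins → pays $41,400.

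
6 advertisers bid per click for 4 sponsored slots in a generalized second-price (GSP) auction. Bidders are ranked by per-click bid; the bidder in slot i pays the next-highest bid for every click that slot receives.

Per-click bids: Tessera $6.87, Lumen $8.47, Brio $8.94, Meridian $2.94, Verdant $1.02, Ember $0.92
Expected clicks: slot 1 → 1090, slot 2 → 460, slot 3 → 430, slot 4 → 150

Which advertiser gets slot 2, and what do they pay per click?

Lumen; $6.87 per click

Sorting advertisers: $8.94 (Brio) > $8.47 (Lumen) > $6.87 (Tessera) > $2.94 (Meridian) > $1.02 (Verdant) > …
Slot 2 goes to the second-ranked bidder, Lumen, who pays the next bid down: $6.87/click.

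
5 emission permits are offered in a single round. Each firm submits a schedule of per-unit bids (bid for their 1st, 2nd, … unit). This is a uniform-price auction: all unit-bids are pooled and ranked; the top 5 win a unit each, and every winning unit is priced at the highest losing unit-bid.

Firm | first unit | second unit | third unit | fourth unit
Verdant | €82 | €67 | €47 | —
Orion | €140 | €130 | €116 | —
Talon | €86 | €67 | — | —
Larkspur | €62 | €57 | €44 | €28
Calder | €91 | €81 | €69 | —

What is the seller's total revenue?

Merging the schedules and taking the best 5: 140 (Orion-1), 130 (Orion-2), 116 (Orion-3), 91 (Calder-1), 86 (Talon-1)
The (k+1)-th unit-bid is €82.
Allocation: Calder 1, Orion 3, Talon 1. Every unit priced at €82.
Revenue = 5 × 82 = €410.

Total revenue: €410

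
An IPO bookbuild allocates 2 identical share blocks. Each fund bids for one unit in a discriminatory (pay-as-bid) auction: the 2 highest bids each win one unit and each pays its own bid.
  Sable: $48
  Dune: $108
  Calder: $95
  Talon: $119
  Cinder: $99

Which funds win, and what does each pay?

Bids ranked high→low: 119 (Talon), 108 (Dune), 99 (Cinder), 95 (Calder), …
Winners (2 units): Talon, Dune.
Each winner pays its own bid: Talon $119, Dune $108.

Talon $119, Dune $108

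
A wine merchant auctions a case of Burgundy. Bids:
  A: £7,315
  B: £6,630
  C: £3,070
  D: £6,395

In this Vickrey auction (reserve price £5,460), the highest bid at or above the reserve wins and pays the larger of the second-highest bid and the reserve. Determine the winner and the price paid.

A pays £6,630

Sorting bids: 7,315 (A) > 6,630 (B) > 6,395 (D) > 3,070 (C)
Highest eligible bid: A at £7,315.
max(second-highest £6,630, reserve £5,460) = £6,630; the reserve does not bind.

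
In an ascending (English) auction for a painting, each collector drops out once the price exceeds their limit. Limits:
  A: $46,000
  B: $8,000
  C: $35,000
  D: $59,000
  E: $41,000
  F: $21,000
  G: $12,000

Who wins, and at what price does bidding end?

Limits ranked: 59,000 (D) > 46,000 (A) > 41,000 (E) > 35,000 (C) > 21,000 (F) > 12,000 (G) > …
Bidding ends when A exits at $46,000; D takes it.

D wins at $46,000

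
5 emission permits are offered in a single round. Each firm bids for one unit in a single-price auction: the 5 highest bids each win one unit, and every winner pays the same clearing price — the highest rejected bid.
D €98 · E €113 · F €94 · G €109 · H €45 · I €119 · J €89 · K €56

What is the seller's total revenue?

Ordering the bids: 119 (I), 113 (E), 109 (G), 98 (D), 94 (F), 89 (J), 56 (K), …
Top 5: I, E, G, D, F.
First losing bid is J's €89, which sets the uniform price.
Total revenue = 5 × €89 = €445.

Total revenue: €445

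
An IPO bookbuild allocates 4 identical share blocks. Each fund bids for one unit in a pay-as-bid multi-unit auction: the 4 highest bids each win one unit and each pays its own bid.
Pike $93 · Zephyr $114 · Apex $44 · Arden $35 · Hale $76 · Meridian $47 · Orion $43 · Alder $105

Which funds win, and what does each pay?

Ordering the bids: 114 (Zephyr), 105 (Alder), 93 (Pike), 76 (Hale), 47 (Meridian), 44 (Apex), …
The 4 highest are Zephyr, Alder, Pike, Hale.
Each winner pays its own bid: Zephyr $114, Alder $105, Pike $93, Hale $76.

Zephyr $114, Alder $105, Pike $93, Hale $76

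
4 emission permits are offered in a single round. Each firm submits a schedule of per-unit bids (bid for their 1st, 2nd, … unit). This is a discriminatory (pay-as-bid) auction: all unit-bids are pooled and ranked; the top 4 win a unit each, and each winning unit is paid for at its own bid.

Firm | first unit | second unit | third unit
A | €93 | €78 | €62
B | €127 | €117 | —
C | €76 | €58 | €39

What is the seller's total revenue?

Merging the schedules and taking the best 4: 127 (B-1), 117 (B-2), 93 (A-1), 78 (A-2)
Next rejected bid: €76 (not a price — pay-as-bid).
Each winning unit pays its own bid.
Revenue = 127 + 117 + 93 + 78 = €415.

Total revenue: €415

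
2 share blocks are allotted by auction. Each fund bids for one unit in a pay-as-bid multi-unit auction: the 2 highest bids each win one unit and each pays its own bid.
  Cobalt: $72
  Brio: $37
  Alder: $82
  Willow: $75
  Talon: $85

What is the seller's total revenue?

Total revenue: $167

Bids ranked high→low: 85 (Talon), 82 (Alder), 75 (Willow), 72 (Cobalt), …
Winners (2 units): Talon, Alder.
Total revenue = 85 + 82 = $167.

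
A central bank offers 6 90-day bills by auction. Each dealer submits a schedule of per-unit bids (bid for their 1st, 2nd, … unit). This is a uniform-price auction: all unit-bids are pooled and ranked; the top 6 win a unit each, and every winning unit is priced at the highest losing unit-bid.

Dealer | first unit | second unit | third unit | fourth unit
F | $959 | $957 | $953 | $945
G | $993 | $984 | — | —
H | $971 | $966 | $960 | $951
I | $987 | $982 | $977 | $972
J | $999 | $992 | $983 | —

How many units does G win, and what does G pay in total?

G: 2 units, pays $1,964

Merging the schedules and taking the best 6: 999 (J-1), 993 (G-1), 992 (J-2), 987 (I-1), 984 (G-2), 983 (J-3)
The (k+1)-th unit-bid is $982.
G wins 2 unit(s) at $982 each.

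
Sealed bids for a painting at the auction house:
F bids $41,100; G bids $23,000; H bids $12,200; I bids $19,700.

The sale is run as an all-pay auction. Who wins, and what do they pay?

F pays $41,100

Rule: the highest bidder wins the item, but every bidder pays their own bid.
Bids in order: 41,100 (F) > 23,000 (G) > 19,700 (I) > 12,200 (H)
F wins with the top bid; all bids are sunk regardless.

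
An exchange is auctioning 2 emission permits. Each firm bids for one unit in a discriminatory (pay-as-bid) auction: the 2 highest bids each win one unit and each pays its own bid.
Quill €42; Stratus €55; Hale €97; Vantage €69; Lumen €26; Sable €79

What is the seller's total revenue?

Sorting: 97 (Hale), 79 (Sable), 69 (Vantage), 55 (Stratus), …
Winners (2 units): Hale, Sable.
Total revenue = 97 + 79 = €176.

Total revenue: €176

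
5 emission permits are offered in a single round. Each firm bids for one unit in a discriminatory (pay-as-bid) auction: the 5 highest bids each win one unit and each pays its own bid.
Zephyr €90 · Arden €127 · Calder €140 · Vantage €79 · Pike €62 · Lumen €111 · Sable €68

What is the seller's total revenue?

Total revenue: €547

Sorting: 140 (Calder), 127 (Arden), 111 (Lumen), 90 (Zephyr), 79 (Vantage), 68 (Sable), 62 (Pike)
Winners (5 units): Calder, Arden, Lumen, Zephyr, Vantage.
Total revenue = 140 + 127 + 111 + 90 + 79 = €547.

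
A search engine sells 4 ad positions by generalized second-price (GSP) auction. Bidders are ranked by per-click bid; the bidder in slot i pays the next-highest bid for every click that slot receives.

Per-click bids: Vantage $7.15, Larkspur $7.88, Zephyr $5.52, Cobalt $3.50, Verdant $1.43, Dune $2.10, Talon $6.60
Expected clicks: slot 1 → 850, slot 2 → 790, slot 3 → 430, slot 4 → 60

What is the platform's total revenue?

Total revenue: $13875.10

Ranked by bid: $7.88 (Larkspur) > $7.15 (Vantage) > $6.60 (Talon) > $5.52 (Zephyr) > $3.50 (Cobalt) > …
Slot 1: Larkspur pays $7.15 × 850 = $6077.50
Slot 2: Vantage pays $6.60 × 790 = $5214.00
Slot 3: Talon pays $5.52 × 430 = $2373.60
Slot 4: Zephyr pays $3.50 × 60 = $210.00
Total = $13875.10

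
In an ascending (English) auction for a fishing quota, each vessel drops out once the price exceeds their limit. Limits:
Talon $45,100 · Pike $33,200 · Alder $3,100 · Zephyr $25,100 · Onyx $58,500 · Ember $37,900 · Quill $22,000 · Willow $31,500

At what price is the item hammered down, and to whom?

Onyx wins at $45,100

Rule: the price rises until one bidder remains; the winner pays the price at which the last rival dropped out.
Limits ranked: 58,500 (Onyx) > 45,100 (Talon) > 37,900 (Ember) > 33,200 (Pike) > 31,500 (Willow) > 25,100 (Zephyr) > …
Talon is the last rival to drop out, at $45,100; Onyx remains and wins at that price.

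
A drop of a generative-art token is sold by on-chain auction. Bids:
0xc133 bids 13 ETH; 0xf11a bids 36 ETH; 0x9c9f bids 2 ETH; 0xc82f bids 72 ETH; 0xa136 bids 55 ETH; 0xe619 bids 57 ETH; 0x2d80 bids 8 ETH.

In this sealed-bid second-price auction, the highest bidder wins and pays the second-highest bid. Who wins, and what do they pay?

0xc82f pays 57 ETH

Sealed-bid second-price auction: the highest bidder wins and pays the second-highest bid.
Bids ranked: 72 (0xc82f) > 57 (0xe619) > 55 (0xa136) > 36 (0xf11a) > 13 (0xc133) > 8 (0x2d80) > …
0xc82f wins with the highest bid; price is set by the runner-up at 57 ETH.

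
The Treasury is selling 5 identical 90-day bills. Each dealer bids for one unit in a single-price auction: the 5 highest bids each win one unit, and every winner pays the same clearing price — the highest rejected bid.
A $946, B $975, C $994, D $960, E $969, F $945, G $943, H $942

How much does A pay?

Ordering the bids: 994 (C), 975 (B), 969 (E), 960 (D), 946 (A), 945 (F), 943 (G), …
Top 5: C, B, E, D, A.
First losing bid is F's $945, which sets the uniform price.
A wins → pays $945.

A pays $945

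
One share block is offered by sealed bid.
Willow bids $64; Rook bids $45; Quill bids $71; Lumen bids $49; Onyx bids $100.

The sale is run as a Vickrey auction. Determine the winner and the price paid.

Sorting bids: 100 (Onyx) > 71 (Quill) > 64 (Willow) > 49 (Lumen) > 45 (Rook)
Onyx is highest; pays the second-highest bid, $71.

Onyx pays $71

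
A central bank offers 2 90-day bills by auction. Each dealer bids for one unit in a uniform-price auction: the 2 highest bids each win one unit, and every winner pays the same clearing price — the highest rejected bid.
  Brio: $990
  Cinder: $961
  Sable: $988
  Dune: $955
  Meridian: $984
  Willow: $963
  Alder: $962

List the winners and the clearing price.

Brio, Sable; each pays $984

Sorting: 990 (Brio), 988 (Sable), 984 (Meridian), 963 (Willow), …
The 2 highest are Brio, Sable.
First losing bid is Meridian's $984, which sets the uniform price.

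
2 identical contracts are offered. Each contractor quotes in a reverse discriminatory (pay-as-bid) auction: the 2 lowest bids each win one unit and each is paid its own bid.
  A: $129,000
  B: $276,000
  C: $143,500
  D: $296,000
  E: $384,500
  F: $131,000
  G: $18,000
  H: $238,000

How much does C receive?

Ordering the bids: 18,000 (G), 129,000 (A), 131,000 (F), 143,500 (C), …
Lowest 2: G, A.
C does not win → $0.

C is paid $0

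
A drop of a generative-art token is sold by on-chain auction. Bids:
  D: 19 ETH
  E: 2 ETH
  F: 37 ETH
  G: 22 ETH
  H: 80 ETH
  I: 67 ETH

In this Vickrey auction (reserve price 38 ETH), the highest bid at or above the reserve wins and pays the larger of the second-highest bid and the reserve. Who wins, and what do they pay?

H pays 67 ETH

Rule: the highest bid at or above the reserve wins and pays the larger of the second-highest bid and the reserve.
Bids ranked: 80 (H) > 67 (I) > 37 (F) > 22 (G) > 19 (D) > 2 (E)
Highest eligible bid: H at 80 ETH.
Second-highest bid 67 ETH exceeds the reserve 38 ETH → payment 67 ETH.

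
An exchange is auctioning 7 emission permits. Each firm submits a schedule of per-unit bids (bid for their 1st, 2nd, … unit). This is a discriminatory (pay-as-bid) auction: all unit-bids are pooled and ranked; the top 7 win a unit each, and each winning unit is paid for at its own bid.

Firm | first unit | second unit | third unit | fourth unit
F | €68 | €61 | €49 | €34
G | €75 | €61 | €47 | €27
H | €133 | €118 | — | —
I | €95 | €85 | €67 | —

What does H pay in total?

H pays €251

All unit-bids, highest first — top 7: 133 (H-1), 118 (H-2), 95 (I-1), 85 (I-2), 75 (G-1), 68 (F-1), 67 (I-3)
Next rejected bid: €61 (not a price — pay-as-bid).
H's winning unit-bids: 133 + 118 = €251.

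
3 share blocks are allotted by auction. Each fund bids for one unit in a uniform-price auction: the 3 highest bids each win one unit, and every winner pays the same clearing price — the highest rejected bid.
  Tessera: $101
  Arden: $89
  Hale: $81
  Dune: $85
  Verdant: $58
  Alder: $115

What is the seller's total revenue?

Sorting: 115 (Alder), 101 (Tessera), 89 (Arden), 85 (Dune), 81 (Hale), …
The 3 highest are Alder, Tessera, Arden.
First losing bid is Dune's $85, which sets the uniform price.
Total revenue = 3 × $85 = $255.

Total revenue: $255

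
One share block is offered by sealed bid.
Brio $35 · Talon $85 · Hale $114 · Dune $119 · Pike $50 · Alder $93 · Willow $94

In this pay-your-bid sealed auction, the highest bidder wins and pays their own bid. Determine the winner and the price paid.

Rule: the highest bidder wins and pays their own bid.
Bids in order: 119 (Dune) > 114 (Hale) > 94 (Willow) > 93 (Alder) > 85 (Talon) > 50 (Pike) > …
Dune has the highest bid and pays exactly that: $119.

Dune pays $119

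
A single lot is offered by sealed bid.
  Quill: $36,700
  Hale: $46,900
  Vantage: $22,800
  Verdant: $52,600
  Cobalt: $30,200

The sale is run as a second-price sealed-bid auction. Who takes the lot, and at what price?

Second-price sealed-bid auction: the highest bidder wins and pays the second-highest bid.
Sorting bids: 52,600 (Verdant) > 46,900 (Hale) > 36,700 (Quill) > 30,200 (Cobalt) > 22,800 (Vantage)
Verdant wins with the highest bid; price is set by the runner-up at $46,900.

Verdant pays $46,900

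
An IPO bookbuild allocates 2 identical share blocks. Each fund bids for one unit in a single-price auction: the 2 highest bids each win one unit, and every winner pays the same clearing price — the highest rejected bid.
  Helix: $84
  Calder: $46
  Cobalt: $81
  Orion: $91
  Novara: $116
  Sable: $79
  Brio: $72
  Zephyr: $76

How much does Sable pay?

Sorting: 116 (Novara), 91 (Orion), 84 (Helix), 81 (Cobalt), …
Top 2: Novara, Orion.
First losing bid is Helix's $84, which sets the uniform price.
Sable does not win → pays $0.

Sable pays $0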